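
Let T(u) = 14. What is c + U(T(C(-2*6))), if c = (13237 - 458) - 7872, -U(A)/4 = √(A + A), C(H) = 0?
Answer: 4907 - 8*√7 ≈ 4885.8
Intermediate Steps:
U(A) = -4*√2*√A (U(A) = -4*√(A + A) = -4*√2*√A)
c = 4907 (c = 12779 - 7872 = 4907)
c + U(T(C(-2*6))) = 4907 - 4*√2*√14 = 4907 - 8*√7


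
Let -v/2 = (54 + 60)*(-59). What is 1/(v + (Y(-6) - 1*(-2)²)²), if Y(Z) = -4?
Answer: 1/13516 ≈ 7.3986e-5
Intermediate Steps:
v = 13452 (v = -2*(54 + 60)*(-59) = -228*(-59) = -2*(-6726) = 13452)
1/(v + (Y(-6) - 1*(-2)²)²) = 1/(13452 + (-4 - 1*(-2)²)²) = 1/(13452 + (-4 - 1*4)²) = 1/(13452 + (-4 - 4)²) = 1/(13452 + (-8)²) = 1/(13452 + 64) = 1/13516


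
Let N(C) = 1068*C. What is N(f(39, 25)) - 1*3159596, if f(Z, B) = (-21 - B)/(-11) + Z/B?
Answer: -867202528/275 ≈ -3.1535e+6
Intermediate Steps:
f(Z, B) = 21/11 + B/11 + Z/B (f(Z, B) = (-21 - B)*(-1/11) + Z/B = (21/11 + B/11) + Z/B = 21/11 + B/11 + Z/B)
N(f(39, 25)) - 1*3159596 = 1068*((39 + (1/11)*25*(21 + 25))/25) - 1*3159596 = 1068*((39 + (1/11)*25*46)/25) - 3159596 = 1068*((39 + 1150/11)/25) - 3159596 = 1068*((1/25)*(1579/11)) - 3159596 = 1068*(1579/275) - 3159596 = 1686372/275 - 3159596 = -867202528/275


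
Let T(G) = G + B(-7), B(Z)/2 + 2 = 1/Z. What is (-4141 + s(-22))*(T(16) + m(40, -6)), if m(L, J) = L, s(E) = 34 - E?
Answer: -1478770/7 ≈ -2.1125e+5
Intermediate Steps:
B(Z) = -4 + 2/Z
T(G) = -30/7 + G (T(G) = G + (-4 + 2/(-7)) = G + (-4 + 2*(-⅐)) = G + (-4 - 2/7) = G - 30/7 = -30/7 + G)
(-4141 + s(-22))*(T(16) + m(40, -6)) = (-4141 + (34 - 1*(-22)))*((-30/7 + 16) + 40) = (-4141 + (34 + 22))*(82/7 + 40) = (-4141 + 56)*(362/7) = -4085*362/7 = -1478770/7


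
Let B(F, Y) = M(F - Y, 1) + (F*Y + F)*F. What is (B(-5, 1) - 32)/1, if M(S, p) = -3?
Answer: 15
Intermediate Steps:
B(F, Y) = -3 + F*(F + F*Y) (B(F, Y) = -3 + (F*Y + F)*F = -3 + (F + F*Y)*F = -3 + F*(F + F*Y))
(B(-5, 1) - 32)/1 = ((-3 + (-5)**2 + 1*(-5)**2) - 32)/1 = ((-3 + 25 + 1*25) - 32)*1 = ((-3 + 25 + 25) - 32)*1 = (47 - 32)*1 = 15*1 = 15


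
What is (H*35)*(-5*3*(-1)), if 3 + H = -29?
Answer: -16800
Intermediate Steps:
H = -32 (H = -3 - 29 = -32)
(H*35)*(-5*3*(-1)) = (-32*35)*(-5*3*(-1)) = -(-16800)*(-1) = -1120*15 = -16800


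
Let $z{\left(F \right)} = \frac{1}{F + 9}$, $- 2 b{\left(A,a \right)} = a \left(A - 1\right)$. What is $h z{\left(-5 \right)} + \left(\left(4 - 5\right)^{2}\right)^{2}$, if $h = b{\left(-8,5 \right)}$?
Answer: $\frac{53}{8} \approx 6.625$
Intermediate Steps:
$b{\left(A,a \right)} = - \frac{a \left(-1 + A\right)}{2}$ ($b{\left(A,a \right)} = - \frac{a \left(A - 1\right)}{2} = - \frac{a \left(-1 + A\right)}{2}$)
$z{\left(F \right)} = \frac{1}{9 + F}$
$h = \frac{45}{2}$ ($h = \frac{1}{2} \cdot 5 \left(1 - -8\right) = \frac{1}{2} \cdot 5 \left(1 + 8\right) = \frac{1}{2} \cdot 5 \cdot 9 = \frac{45}{2} \approx 22.5$)
$h z{\left(-5 \right)} + \left(\left(4 - 5\right)^{2}\right)^{2} = \frac{45}{2 \left(9 - 5\right)} + \left(\left(4 - 5\right)^{2}\right)^{2} = \frac{45}{2 \cdot 4} + \left(\left(-1\right)^{2}\right)^{2} = \frac{45}{2} \cdot \frac{1}{4} + 1^{2} = \frac{45}{8} + 1 = \frac{53}{8}$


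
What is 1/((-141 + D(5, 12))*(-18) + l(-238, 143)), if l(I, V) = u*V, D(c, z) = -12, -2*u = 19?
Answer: 2/2791 ≈ 0.00071659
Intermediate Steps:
u = -19/2 (u = -½*19 = -19/2 ≈ -9.5000)
l(I, V) = -19*V/2
1/((-141 + D(5, 12))*(-18) + l(-238, 143)) = 1/((-141 - 12)*(-18) - 19/2*143) = 1/(-153*(-18) - 2717/2) = 1/(2754 - 2717/2) = 1/(2791/2) = 2/2791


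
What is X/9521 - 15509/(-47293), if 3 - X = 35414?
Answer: -1527031234/450276653 ≈ -3.3913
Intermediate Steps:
X = -35411 (X = 3 - 1*35414 = 3 - 35414 = -35411)
X/9521 - 15509/(-47293) = -35411/9521 - 15509/(-47293) = -35411*1/9521 - 15509*(-1/47293) = -35411/9521 + 15509/47293 = -1527031234/450276653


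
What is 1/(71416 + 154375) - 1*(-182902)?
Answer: 41297625483/225791 ≈ 1.8290e+5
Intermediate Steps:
1/(71416 + 154375) - 1*(-182902) = 1/225791 + 182902 = 41297625483/225791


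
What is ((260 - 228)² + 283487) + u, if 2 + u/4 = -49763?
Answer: 85451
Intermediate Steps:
u = -199060 (u = -8 + 4*(-49763) = -8 - 199052 = -199060)
((260 - 228)² + 283487) + u = ((260 - 228)² + 283487) - 199060 = (32² + 283487) - 199060 = (1024 + 283487) - 199060 = 284511 - 199060 = 85451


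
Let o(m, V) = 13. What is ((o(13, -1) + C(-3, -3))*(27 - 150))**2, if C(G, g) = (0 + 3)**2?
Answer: 7322436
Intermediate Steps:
C(G, g) = 9 (C(G, g) = 3**2 = 9)
((o(13, -1) + C(-3, -3))*(27 - 150))**2 = ((13 + 9)*(27 - 150))**2 = (22*(-123))**2 = (-2706)**2 = 7322436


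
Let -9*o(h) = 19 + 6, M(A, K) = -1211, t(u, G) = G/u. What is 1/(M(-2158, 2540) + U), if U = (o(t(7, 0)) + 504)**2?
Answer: 81/20251030 ≈ 3.9998e-6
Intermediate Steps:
o(h) = -25/9 (o(h) = -(19 + 6)/9 = -1/9*25 = -25/9)
U = 20349121/81 (U = (-25/9 + 504)**2 = (4511/9)**2 = 20349121/81 ≈ 2.5122e+5)
1/(M(-2158, 2540) + U) = 1/(-1211 + 20349121/81) = 1/(20251030/81) = 81/20251030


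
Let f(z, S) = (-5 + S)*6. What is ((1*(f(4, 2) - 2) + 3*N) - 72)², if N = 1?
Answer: 7921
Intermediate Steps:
f(z, S) = -30 + 6*S
((1*(f(4, 2) - 2) + 3*N) - 72)² = ((1*((-30 + 6*2) - 2) + 3*1) - 72)² = ((1*((-30 + 12) - 2) + 3) - 72)² = ((1*(-18 - 2) + 3) - 72)² = ((1*(-20) + 3) - 72)² = ((-20 + 3) - 72)² = (-17 - 72)² = (-89)² = 7921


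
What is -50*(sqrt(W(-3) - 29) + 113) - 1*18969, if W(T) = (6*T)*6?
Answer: -24619 - 50*I*sqrt(137) ≈ -24619.0 - 585.24*I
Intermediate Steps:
W(T) = 36*T
-50*(sqrt(W(-3) - 29) + 113) - 1*18969 = -50*(sqrt(36*(-3) - 29) + 113) - 1*18969 = -50*(sqrt(-108 - 29) + 113) - 18969 = -50*(sqrt(-137) + 113) - 18969 = -50*(I*sqrt(137) + 113) - 18969 = -50*(113 + I*sqrt(137)) - 18969 = (-5650 - 50*I*sqrt(137)) - 18969 = -24619 - 50*I*sqrt(137)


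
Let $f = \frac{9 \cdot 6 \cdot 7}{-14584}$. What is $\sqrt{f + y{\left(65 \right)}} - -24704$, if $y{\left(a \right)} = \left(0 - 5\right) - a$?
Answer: $24704 + \frac{7 i \sqrt{18997483}}{3646} \approx 24704.0 + 8.3681 i$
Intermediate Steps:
$y{\left(a \right)} = -5 - a$ ($y{\left(a \right)} = \left(0 - 5\right) - a = -5 - a$)
$f = - \frac{189}{7292}$ ($f = 54 \cdot 7 \left(- \frac{1}{14584}\right) = 378 \left(- \frac{1}{14584}\right) = - \frac{189}{7292} \approx -0.025919$)
$\sqrt{f + y{\left(65 \right)}} - -24704 = \sqrt{- \frac{189}{7292} - 70} - -24704 = \sqrt{- \frac{189}{7292} - 70} + 24704 = \sqrt{- \frac{510629}{7292}} + 24704 = \frac{7 i \sqrt{18997483}}{3646} + 24704 = 24704 + \frac{7 i \sqrt{18997483}}{3646}$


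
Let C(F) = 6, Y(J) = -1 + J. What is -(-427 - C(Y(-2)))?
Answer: 433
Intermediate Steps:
-(-427 - C(Y(-2))) = -(-427 - 1*6) = -(-427 - 6) = -1*(-433) = 433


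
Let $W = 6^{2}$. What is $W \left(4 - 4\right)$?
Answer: $0$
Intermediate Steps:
$W = 36$
$W \left(4 - 4\right) = 36 \left(4 - 4\right) = 36 \cdot 0 = 0$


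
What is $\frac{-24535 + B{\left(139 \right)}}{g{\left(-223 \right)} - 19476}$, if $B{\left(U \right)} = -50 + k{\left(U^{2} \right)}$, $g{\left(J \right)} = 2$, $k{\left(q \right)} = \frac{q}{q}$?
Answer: $\frac{1756}{1391} \approx 1.2624$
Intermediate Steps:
$k{\left(q \right)} = 1$
$B{\left(U \right)} = -49$ ($B{\left(U \right)} = -50 + 1 = -49$)
$\frac{-24535 + B{\left(139 \right)}}{g{\left(-223 \right)} - 19476} = \frac{-24535 - 49}{2 - 19476} = - \frac{24584}{-19474} = \left(-24584\right) \left(- \frac{1}{19474}\right) = \frac{1756}{1391}$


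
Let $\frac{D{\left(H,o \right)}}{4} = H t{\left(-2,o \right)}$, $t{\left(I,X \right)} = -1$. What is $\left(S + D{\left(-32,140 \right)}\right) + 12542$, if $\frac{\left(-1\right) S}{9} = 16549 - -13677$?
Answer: $-259364$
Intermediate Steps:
$S = -272034$ ($S = - 9 \left(16549 - -13677\right) = - 9 \left(16549 + 13677\right) = \left(-9\right) 30226 = -272034$)
$D{\left(H,o \right)} = - 4 H$ ($D{\left(H,o \right)} = 4 H \left(-1\right) = 4 \left(- H\right) = - 4 H$)
$\left(S + D{\left(-32,140 \right)}\right) + 12542 = \left(-272034 - -128\right) + 12542 = \left(-272034 + 128\right) + 12542 = -271906 + 12542 = -259364$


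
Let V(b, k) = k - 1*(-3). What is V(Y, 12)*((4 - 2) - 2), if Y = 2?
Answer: 0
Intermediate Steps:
V(b, k) = 3 + k (V(b, k) = k + 3 = 3 + k)
V(Y, 12)*((4 - 2) - 2) = (3 + 12)*((4 - 2) - 2) = 15*(2 - 2) = 15*0 = 0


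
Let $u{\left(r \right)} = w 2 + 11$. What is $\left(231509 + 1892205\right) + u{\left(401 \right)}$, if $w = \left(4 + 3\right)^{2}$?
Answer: $2123823$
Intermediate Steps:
$w = 49$ ($w = 7^{2} = 49$)
$u{\left(r \right)} = 109$ ($u{\left(r \right)} = 49 \cdot 2 + 11 = 98 + 11 = 109$)
$\left(231509 + 1892205\right) + u{\left(401 \right)} = \left(231509 + 1892205\right) + 109 = 2123714 + 109 = 2123823$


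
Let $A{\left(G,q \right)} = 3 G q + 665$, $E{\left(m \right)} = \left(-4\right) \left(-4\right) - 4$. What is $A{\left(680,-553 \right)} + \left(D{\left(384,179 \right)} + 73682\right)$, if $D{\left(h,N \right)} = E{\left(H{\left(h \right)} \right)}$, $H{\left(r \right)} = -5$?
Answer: $-1053761$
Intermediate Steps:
$E{\left(m \right)} = 12$ ($E{\left(m \right)} = 16 - 4 = 12$)
$A{\left(G,q \right)} = 665 + 3 G q$ ($A{\left(G,q \right)} = 3 G q + 665 = 665 + 3 G q$)
$D{\left(h,N \right)} = 12$
$A{\left(680,-553 \right)} + \left(D{\left(384,179 \right)} + 73682\right) = \left(665 + 3 \cdot 680 \left(-553\right)\right) + \left(12 + 73682\right) = \left(665 - 1128120\right) + 73694 = -1127455 + 73694 = -1053761$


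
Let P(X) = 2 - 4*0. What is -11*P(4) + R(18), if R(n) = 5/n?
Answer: -391/18 ≈ -21.722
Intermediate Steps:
P(X) = 2 (P(X) = 2 - 1*0 = 2 + 0 = 2)
-11*P(4) + R(18) = -11*2 + 5/18 = -22 + 5*(1/18) = -22 + 5/18 = -391/18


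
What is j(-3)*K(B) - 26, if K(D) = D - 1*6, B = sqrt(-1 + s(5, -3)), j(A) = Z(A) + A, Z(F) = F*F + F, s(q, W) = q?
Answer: -38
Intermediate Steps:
Z(F) = F + F**2 (Z(F) = F**2 + F = F + F**2)
j(A) = A + A*(1 + A) (j(A) = A*(1 + A) + A = A + A*(1 + A))
B = 2 (B = sqrt(-1 + 5) = sqrt(4) = 2)
K(D) = -6 + D (K(D) = D - 6 = -6 + D)
j(-3)*K(B) - 26 = (-3*(2 - 3))*(-6 + 2) - 26 = -3*(-1)*(-4) - 26 = 3*(-4) - 26 = -12 - 26 = -38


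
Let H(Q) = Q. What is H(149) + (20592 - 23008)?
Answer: -2267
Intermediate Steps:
H(149) + (20592 - 23008) = 149 + (20592 - 23008) = 149 - 2416 = -2267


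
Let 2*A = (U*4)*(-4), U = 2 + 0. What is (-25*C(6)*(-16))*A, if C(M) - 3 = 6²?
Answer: -249600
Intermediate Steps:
U = 2
C(M) = 39 (C(M) = 3 + 6² = 3 + 36 = 39)
A = -16 (A = ((2*4)*(-4))/2 = (8*(-4))/2 = (½)*(-32) = -16)
(-25*C(6)*(-16))*A = -975*(-16)*(-16) = -25*(-624)*(-16) = 15600*(-16) = -249600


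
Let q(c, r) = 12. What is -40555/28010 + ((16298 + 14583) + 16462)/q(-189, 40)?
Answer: 44186359/11204 ≈ 3943.8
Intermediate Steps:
-40555/28010 + ((16298 + 14583) + 16462)/q(-189, 40) = -40555/28010 + ((16298 + 14583) + 16462)/12 = -40555*1/28010 + (30881 + 16462)*(1/12) = -8111/5602 + 47343*(1/12) = -8111/5602 + 15781/4 = 44186359/11204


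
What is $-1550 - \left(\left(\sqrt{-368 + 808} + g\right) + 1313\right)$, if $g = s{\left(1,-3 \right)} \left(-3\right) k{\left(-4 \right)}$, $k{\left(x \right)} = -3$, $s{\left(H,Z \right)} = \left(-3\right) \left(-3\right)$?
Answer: $-2944 - 2 \sqrt{110} \approx -2965.0$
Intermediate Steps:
$s{\left(H,Z \right)} = 9$
$g = 81$ ($g = 9 \left(-3\right) \left(-3\right) = \left(-27\right) \left(-3\right) = 81$)
$-1550 - \left(\left(\sqrt{-368 + 808} + g\right) + 1313\right) = -1550 - \left(\left(\sqrt{-368 + 808} + 81\right) + 1313\right) = -1550 - \left(\left(\sqrt{440} + 81\right) + 1313\right) = -1550 - \left(\left(2 \sqrt{110} + 81\right) + 1313\right) = -1550 - \left(\left(81 + 2 \sqrt{110}\right) + 1313\right) = -1550 - \left(1394 + 2 \sqrt{110}\right) = -2944 - 2 \sqrt{110}$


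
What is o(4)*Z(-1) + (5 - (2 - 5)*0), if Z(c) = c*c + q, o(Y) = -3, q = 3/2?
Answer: -5/2 ≈ -2.5000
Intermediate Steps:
q = 3/2 (q = 3*(½) = 3/2 ≈ 1.5000)
Z(c) = 3/2 + c² (Z(c) = c*c + 3/2 = c² + 3/2 = 3/2 + c²)
o(4)*Z(-1) + (5 - (2 - 5)*0) = -3*(3/2 + (-1)²) + (5 - (2 - 5)*0) = -3*(3/2 + 1) + (5 - (-3)*0) = -3*5/2 + (5 - 1*0) = -15/2 + (5 + 0) = -15/2 + 5 = -5/2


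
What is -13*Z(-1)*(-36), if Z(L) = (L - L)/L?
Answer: 0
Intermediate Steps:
Z(L) = 0 (Z(L) = 0/L = 0)
-13*Z(-1)*(-36) = -13*0*(-36) = 0*(-36) = 0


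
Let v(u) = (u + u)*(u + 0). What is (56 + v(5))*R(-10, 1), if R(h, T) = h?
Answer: -1060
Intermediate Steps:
v(u) = 2*u² (v(u) = (2*u)*u = 2*u²)
(56 + v(5))*R(-10, 1) = (56 + 2*5²)*(-10) = (56 + 2*25)*(-10) = (56 + 50)*(-10) = 106*(-10) = -1060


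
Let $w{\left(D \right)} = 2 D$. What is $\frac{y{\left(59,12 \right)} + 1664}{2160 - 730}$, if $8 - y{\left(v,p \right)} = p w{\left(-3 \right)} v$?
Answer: $\frac{592}{143} \approx 4.1399$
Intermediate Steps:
$y{\left(v,p \right)} = 8 + 6 p v$ ($y{\left(v,p \right)} = 8 - p 2 \left(-3\right) v = 8 - p \left(-6\right) v = 8 - - 6 p v = 8 + 6 p v$)
$\frac{y{\left(59,12 \right)} + 1664}{2160 - 730} = \frac{\left(8 + 6 \cdot 12 \cdot 59\right) + 1664}{2160 - 730} = \frac{\left(8 + 4248\right) + 1664}{1430} = \left(4256 + 1664\right) \frac{1}{1430} = 5920 \cdot \frac{1}{1430} = \frac{592}{143}$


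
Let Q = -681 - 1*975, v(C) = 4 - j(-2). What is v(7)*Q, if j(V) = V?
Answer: -9936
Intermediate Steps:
v(C) = 6 (v(C) = 4 - 1*(-2) = 4 + 2 = 6)
Q = -1656 (Q = -681 - 975 = -1656)
v(7)*Q = 6*(-1656) = -9936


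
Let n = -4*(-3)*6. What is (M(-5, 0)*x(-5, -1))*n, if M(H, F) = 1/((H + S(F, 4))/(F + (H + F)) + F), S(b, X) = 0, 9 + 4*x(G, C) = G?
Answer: -252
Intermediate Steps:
x(G, C) = -9/4 + G/4
n = 72 (n = 12*6 = 72)
M(H, F) = 1/(F + H/(H + 2*F)) (M(H, F) = 1/((H + 0)/(F + (H + F)) + F) = 1/(H/(F + (F + H)) + F) = 1/(H/(H + 2*F) + F) = 1/(F + H/(H + 2*F)))
(M(-5, 0)*x(-5, -1))*n = (((-5 + 2*0)/(-5 + 2*0**2 + 0*(-5)))*(-9/4 + (1/4)*(-5)))*72 = (((-5 + 0)/(-5 + 2*0 + 0))*(-9/4 - 5/4))*72 = ((-5/(-5 + 0 + 0))*(-7/2))*72 = ((-5/(-5))*(-7/2))*72 = (-1/5*(-5)*(-7/2))*72 = (1*(-7/2))*72 = -7/2*72 = -252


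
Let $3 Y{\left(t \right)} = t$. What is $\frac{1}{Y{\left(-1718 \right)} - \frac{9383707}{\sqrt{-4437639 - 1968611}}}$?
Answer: $- \frac{33017812500}{811393814181641} - \frac{10556670375 i \sqrt{410}}{811393814181641} \approx -4.0693 \cdot 10^{-5} - 0.00026344 i$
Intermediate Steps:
$Y{\left(t \right)} = \frac{t}{3}$
$\frac{1}{Y{\left(-1718 \right)} - \frac{9383707}{\sqrt{-4437639 - 1968611}}} = \frac{1}{\frac{1}{3} \left(-1718\right) - \frac{9383707}{\sqrt{-4437639 - 1968611}}} = \frac{1}{- \frac{1718}{3} - \frac{9383707}{\sqrt{-6406250}}} = \frac{1}{- \frac{1718}{3} - \frac{9383707}{125 i \sqrt{410}}} = \frac{1}{- \frac{1718}{3} - 9383707 \left(- \frac{i \sqrt{410}}{51250}\right)} = \frac{1}{- \frac{1718}{3} + \frac{9383707 i \sqrt{410}}{51250}}$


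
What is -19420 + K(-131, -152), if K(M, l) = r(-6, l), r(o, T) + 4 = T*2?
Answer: -19728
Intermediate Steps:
r(o, T) = -4 + 2*T (r(o, T) = -4 + T*2 = -4 + 2*T)
K(M, l) = -4 + 2*l
-19420 + K(-131, -152) = -19420 + (-4 + 2*(-152)) = -19420 + (-4 - 304) = -19420 - 308 = -19728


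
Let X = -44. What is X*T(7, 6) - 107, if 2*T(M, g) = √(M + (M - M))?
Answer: -107 - 22*√7 ≈ -165.21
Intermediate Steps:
T(M, g) = √M/2 (T(M, g) = √(M + (M - M))/2 = √(M + 0)/2 = √M/2)
X*T(7, 6) - 107 = -22*√7 - 107 = -107 - 22*√7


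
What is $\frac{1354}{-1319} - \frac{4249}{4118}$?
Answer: $- \frac{11180203}{5431642} \approx -2.0583$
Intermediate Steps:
$\frac{1354}{-1319} - \frac{4249}{4118} = 1354 \left(- \frac{1}{1319}\right) - \frac{4249}{4118} = - \frac{1354}{1319} - \frac{4249}{4118} = - \frac{11180203}{5431642}$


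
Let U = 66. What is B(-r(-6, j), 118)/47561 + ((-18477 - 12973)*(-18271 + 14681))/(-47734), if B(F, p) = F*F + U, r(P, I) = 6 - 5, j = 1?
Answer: -2684947643661/1135138387 ≈ -2365.3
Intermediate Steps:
r(P, I) = 1
B(F, p) = 66 + F² (B(F, p) = F*F + 66 = F² + 66 = 66 + F²)
B(-r(-6, j), 118)/47561 + ((-18477 - 12973)*(-18271 + 14681))/(-47734) = (66 + (-1*1)²)/47561 + ((-18477 - 12973)*(-18271 + 14681))/(-47734) = (66 + (-1)²)*(1/47561) - 31450*(-3590)*(-1/47734) = (66 + 1)*(1/47561) + 112905500*(-1/47734) = 67*(1/47561) - 56452750/23867 = 67/47561 - 56452750/23867 = -2684947643661/1135138387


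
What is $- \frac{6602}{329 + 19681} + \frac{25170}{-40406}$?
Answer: $- \frac{192603028}{202131015} \approx -0.95286$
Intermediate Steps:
$- \frac{6602}{329 + 19681} + \frac{25170}{-40406} = - \frac{6602}{20010} + 25170 \left(- \frac{1}{40406}\right) = \left(-6602\right) \frac{1}{20010} - \frac{12585}{20203} = - \frac{3301}{10005} - \frac{12585}{20203} = - \frac{192603028}{202131015}$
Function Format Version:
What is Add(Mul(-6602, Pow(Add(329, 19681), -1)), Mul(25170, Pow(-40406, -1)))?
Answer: Rational(-192603028, 202131015) ≈ -0.95286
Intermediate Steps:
Add(Mul(-6602, Pow(Add(329, 19681), -1)), Mul(25170, Pow(-40406, -1))) = Add(Mul(-6602, Pow(20010, -1)), Mul(25170, Rational(-1, 40406))) = Add(Mul(-6602, Rational(1, 20010)), Rational(-12585, 20203)) = Add(Rational(-3301, 10005), Rational(-12585, 20203)) = Rational(-192603028, 202131015)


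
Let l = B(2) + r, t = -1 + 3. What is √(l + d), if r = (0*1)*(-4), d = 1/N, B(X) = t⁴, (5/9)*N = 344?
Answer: √4260526/516 ≈ 4.0002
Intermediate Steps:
N = 3096/5 (N = (9/5)*344 = 3096/5 ≈ 619.20)
t = 2
B(X) = 16 (B(X) = 2⁴ = 16)
d = 5/3096 (d = 1/(3096/5) = 5/3096 ≈ 0.0016150)
r = 0 (r = 0*(-4) = 0)
l = 16 (l = 16 + 0 = 16)
√(l + d) = √(16 + 5/3096) = √(49541/3096) = √4260526/516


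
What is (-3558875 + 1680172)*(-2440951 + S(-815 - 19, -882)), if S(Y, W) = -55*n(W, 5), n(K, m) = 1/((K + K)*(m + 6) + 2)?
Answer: 88974117691732641/19402 ≈ 4.5858e+12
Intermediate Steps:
n(K, m) = 1/(2 + 2*K*(6 + m)) (n(K, m) = 1/((2*K)*(6 + m) + 2) = 1/(2*K*(6 + m) + 2) = 1/(2 + 2*K*(6 + m)))
S(Y, W) = -55/(2*(1 + 11*W)) (S(Y, W) = -55/(2*(1 + 6*W + W*5)) = -55/(2*(1 + 6*W + 5*W)) = -55/(2*(1 + 11*W)))
(-3558875 + 1680172)*(-2440951 + S(-815 - 19, -882)) = (-3558875 + 1680172)*(-2440951 - 55/(2 + 22*(-882))) = -1878703*(-2440951 - 55/(2 - 19404)) = -1878703*(-2440951 - 55/(-19402)) = -1878703*(-2440951 - 55*(-1/19402)) = -1878703*(-2440951 + 55/19402) = -1878703*(-47359331247/19402) = 88974117691732641/19402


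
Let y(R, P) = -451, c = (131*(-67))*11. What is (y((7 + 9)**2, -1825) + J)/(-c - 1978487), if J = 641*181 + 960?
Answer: -11653/188194 ≈ -0.061920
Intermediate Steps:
c = -96547 (c = -8777*11 = -96547)
J = 116981 (J = 116021 + 960 = 116981)
(y((7 + 9)**2, -1825) + J)/(-c - 1978487) = (-451 + 116981)/(-1*(-96547) - 1978487) = 116530/(96547 - 1978487) = 116530/(-1881940) = 116530*(-1/1881940) = -11653/188194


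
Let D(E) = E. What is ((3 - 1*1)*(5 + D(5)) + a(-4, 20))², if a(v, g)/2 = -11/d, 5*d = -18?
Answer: 55225/81 ≈ 681.79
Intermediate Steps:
d = -18/5 (d = (⅕)*(-18) = -18/5 ≈ -3.6000)
a(v, g) = 55/9 (a(v, g) = 2*(-11/(-18/5)) = 2*(-11*(-5/18)) = 2*(55/18) = 55/9)
((3 - 1*1)*(5 + D(5)) + a(-4, 20))² = ((3 - 1*1)*(5 + 5) + 55/9)² = ((3 - 1)*10 + 55/9)² = (2*10 + 55/9)² = (20 + 55/9)² = (235/9)² = 55225/81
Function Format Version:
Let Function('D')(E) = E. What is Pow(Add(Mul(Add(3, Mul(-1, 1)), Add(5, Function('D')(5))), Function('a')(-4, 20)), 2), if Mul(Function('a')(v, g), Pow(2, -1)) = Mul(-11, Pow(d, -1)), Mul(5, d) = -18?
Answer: Rational(55225, 81) ≈ 681.79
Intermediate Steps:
d = Rational(-18, 5) (d = Mul(Rational(1, 5), -18) = Rational(-18, 5) ≈ -3.6000)
Function('a')(v, g) = Rational(55, 9) (Function('a')(v, g) = Mul(2, Mul(-11, Pow(Rational(-18, 5), -1))) = Mul(2, Mul(-11, Rational(-5, 18))) = Mul(2, Rational(55, 18)) = Rational(55, 9))
Pow(Add(Mul(Add(3, Mul(-1, 1)), Add(5, Function('D')(5))), Function('a')(-4, 20)), 2) = Pow(Add(Mul(Add(3, Mul(-1, 1)), Add(5, 5)), Rational(55, 9)), 2) = Pow(Add(Mul(Add(3, -1), 10), Rational(55, 9)), 2) = Pow(Add(Mul(2, 10), Rational(55, 9)), 2) = Pow(Add(20, Rational(55, 9)), 2) = Pow(Rational(235, 9), 2) = Rational(55225, 81)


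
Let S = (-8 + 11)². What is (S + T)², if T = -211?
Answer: 40804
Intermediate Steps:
S = 9 (S = 3² = 9)
(S + T)² = (9 - 211)² = (-202)² = 40804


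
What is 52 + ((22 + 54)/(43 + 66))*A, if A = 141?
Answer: 16384/109 ≈ 150.31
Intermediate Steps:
52 + ((22 + 54)/(43 + 66))*A = 52 + ((22 + 54)/(43 + 66))*141 = 52 + (76/109)*141 = 52 + 10716/109 = 16384/109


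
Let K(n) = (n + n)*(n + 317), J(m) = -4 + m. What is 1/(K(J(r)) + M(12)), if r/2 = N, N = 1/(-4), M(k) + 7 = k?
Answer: -2/5615 ≈ -0.00035619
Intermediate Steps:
M(k) = -7 + k
N = -¼ ≈ -0.25000
r = -½ (r = 2*(-¼) = -½ ≈ -0.50000)
K(n) = 2*n*(317 + n) (K(n) = (2*n)*(317 + n) = 2*n*(317 + n))
1/(K(J(r)) + M(12)) = 1/(2*(-4 - ½)*(317 + (-4 - ½)) + (-7 + 12)) = 1/(2*(-9/2)*(317 - 9/2) + 5) = 1/(2*(-9/2)*(625/2) + 5) = 1/(-5625/2 + 5) = 1/(-5615/2) = -2/5615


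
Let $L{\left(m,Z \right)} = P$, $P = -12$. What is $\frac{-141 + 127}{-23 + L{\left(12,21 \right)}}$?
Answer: $\frac{2}{5} \approx 0.4$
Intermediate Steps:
$L{\left(m,Z \right)} = -12$
$\frac{-141 + 127}{-23 + L{\left(12,21 \right)}} = \frac{-141 + 127}{-23 - 12} = - \frac{14}{-35} = \left(-14\right) \left(- \frac{1}{35}\right) = \frac{2}{5}$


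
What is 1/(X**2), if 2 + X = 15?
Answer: 1/169 ≈ 0.0059172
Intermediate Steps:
X = 13 (X = -2 + 15 = 13)
1/(X**2) = 1/(13**2) = 1/169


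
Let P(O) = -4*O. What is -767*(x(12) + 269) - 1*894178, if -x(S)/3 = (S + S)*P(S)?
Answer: -3751253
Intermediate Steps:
x(S) = 24*S**2 (x(S) = -3*(S + S)*(-4*S) = -3*2*S*(-4*S) = -(-24)*S**2 = 24*S**2)
-767*(x(12) + 269) - 1*894178 = -767*(24*12**2 + 269) - 1*894178 = -767*(24*144 + 269) - 894178 = -767*(3456 + 269) - 894178 = -767*3725 - 894178 = -2857075 - 894178 = -3751253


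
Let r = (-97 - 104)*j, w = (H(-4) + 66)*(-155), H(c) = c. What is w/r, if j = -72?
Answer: -4805/7236 ≈ -0.66404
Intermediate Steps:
w = -9610 (w = (-4 + 66)*(-155) = 62*(-155) = -9610)
r = 14472 (r = (-97 - 104)*(-72) = -201*(-72) = 14472)
w/r = -9610/14472 = -9610*1/14472 = -4805/7236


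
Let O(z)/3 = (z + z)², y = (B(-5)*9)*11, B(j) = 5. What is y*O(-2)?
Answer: 23760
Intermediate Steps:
y = 495 (y = (5*9)*11 = 45*11 = 495)
O(z) = 12*z² (O(z) = 3*(z + z)² = 3*(2*z)² = 3*(4*z²) = 12*z²)
y*O(-2) = 495*(12*(-2)²) = 495*(12*4) = 495*48 = 23760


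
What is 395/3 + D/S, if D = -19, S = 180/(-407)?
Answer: 31433/180 ≈ 174.63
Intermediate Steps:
S = -180/407 (S = 180*(-1/407) = -180/407 ≈ -0.44226)
395/3 + D/S = 395/3 - 19/(-180/407) = 395*(⅓) - 19*(-407/180) = 395/3 + 7733/180 = 31433/180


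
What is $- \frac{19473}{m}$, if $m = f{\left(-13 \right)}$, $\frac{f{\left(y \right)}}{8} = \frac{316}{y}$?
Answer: $\frac{253149}{2528} \approx 100.14$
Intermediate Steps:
$f{\left(y \right)} = \frac{2528}{y}$ ($f{\left(y \right)} = 8 \frac{316}{y} = \frac{2528}{y}$)
$m = - \frac{2528}{13}$ ($m = \frac{2528}{-13} = 2528 \left(- \frac{1}{13}\right) = - \frac{2528}{13} \approx -194.46$)
$- \frac{19473}{m} = - \frac{19473}{- \frac{2528}{13}} = \left(-19473\right) \left(- \frac{13}{2528}\right) = \frac{253149}{2528}$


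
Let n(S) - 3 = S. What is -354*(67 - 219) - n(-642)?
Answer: 54447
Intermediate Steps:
n(S) = 3 + S
-354*(67 - 219) - n(-642) = -354*(67 - 219) - (3 - 642) = -354*(-152) - 1*(-639) = 53808 + 639 = 54447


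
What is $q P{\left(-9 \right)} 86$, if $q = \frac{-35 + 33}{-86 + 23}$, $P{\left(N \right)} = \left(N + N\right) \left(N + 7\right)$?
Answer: $\frac{688}{7} \approx 98.286$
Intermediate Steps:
$P{\left(N \right)} = 2 N \left(7 + N\right)$
$q = \frac{2}{63}$ ($q = - \frac{2}{-63} = \left(-2\right) \left(- \frac{1}{63}\right) = \frac{2}{63} \approx 0.031746$)
$q P{\left(-9 \right)} 86 = \frac{2 \cdot 2 \left(-9\right) \left(7 - 9\right)}{63} \cdot 86 = \frac{2 \cdot 2 \left(-9\right) \left(-2\right)}{63} \cdot 86 = \frac{2}{63} \cdot 36 \cdot 86 = \frac{8}{7} \cdot 86 = \frac{688}{7}$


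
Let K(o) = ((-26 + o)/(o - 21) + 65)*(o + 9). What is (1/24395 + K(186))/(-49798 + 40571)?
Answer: -3452014486/2476019315 ≈ -1.3942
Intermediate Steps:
K(o) = (9 + o)*(65 + (-26 + o)/(-21 + o)) (K(o) = ((-26 + o)/(-21 + o) + 65)*(9 + o) = (65 + (-26 + o)/(-21 + o))*(9 + o) = (9 + o)*(65 + (-26 + o)/(-21 + o)))
(1/24395 + K(186))/(-49798 + 40571) = (1/24395 + (-12519 - 797*186 + 66*186²)/(-21 + 186))/(-49798 + 40571) = (1/24395 + (-12519 - 148242 + 66*34596)/165)/(-9227) = (1/24395 + (-12519 - 148242 + 2283336)/165)*(-1/9227) = (1/24395 + (1/165)*2122575)*(-1/9227) = (1/24395 + 141505/11)*(-1/9227) = (3452014486/268345)*(-1/9227) = -3452014486/2476019315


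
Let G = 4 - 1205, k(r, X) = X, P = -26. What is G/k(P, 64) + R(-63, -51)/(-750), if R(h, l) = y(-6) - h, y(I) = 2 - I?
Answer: -452647/24000 ≈ -18.860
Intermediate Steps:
R(h, l) = 8 - h (R(h, l) = (2 - 1*(-6)) - h = (2 + 6) - h = 8 - h)
G = -1201
G/k(P, 64) + R(-63, -51)/(-750) = -1201/64 + (8 - 1*(-63))/(-750) = -1201*1/64 + (8 + 63)*(-1/750) = -1201/64 + 71*(-1/750) = -1201/64 - 71/750 = -452647/24000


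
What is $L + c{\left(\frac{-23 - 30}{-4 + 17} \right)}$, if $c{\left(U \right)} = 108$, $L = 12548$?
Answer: $12656$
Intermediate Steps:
$L + c{\left(\frac{-23 - 30}{-4 + 17} \right)} = 12548 + 108 = 12656$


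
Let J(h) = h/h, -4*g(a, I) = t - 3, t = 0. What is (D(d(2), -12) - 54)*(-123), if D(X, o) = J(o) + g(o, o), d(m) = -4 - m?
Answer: 25707/4 ≈ 6426.8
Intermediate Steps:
g(a, I) = ¾ (g(a, I) = -(0 - 3)/4 = -¼*(-3) = ¾)
J(h) = 1
D(X, o) = 7/4 (D(X, o) = 1 + ¾ = 7/4)
(D(d(2), -12) - 54)*(-123) = (7/4 - 54)*(-123) = -209/4*(-123) = 25707/4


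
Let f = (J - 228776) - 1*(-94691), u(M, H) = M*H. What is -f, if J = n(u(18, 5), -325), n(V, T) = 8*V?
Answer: 133365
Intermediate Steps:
u(M, H) = H*M
J = 720 (J = 8*(5*18) = 8*90 = 720)
f = -133365 (f = (720 - 228776) - 1*(-94691) = -228056 + 94691 = -133365)
-f = -1*(-133365) = 133365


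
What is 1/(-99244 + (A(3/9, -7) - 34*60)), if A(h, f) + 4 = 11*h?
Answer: -3/303853 ≈ -9.8732e-6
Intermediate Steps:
A(h, f) = -4 + 11*h
1/(-99244 + (A(3/9, -7) - 34*60)) = 1/(-99244 + ((-4 + 11*(3/9)) - 34*60)) = 1/(-99244 + ((-4 + 11*(3*(⅑))) - 2040)) = 1/(-99244 + ((-4 + 11*(⅓)) - 2040)) = 1/(-99244 + ((-4 + 11/3) - 2040)) = 1/(-99244 + (-⅓ - 2040)) = 1/(-99244 - 6121/3) = 1/(-303853/3) = -3/303853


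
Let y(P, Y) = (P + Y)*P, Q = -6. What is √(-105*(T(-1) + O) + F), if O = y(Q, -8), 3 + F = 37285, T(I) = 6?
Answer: 14*√142 ≈ 166.83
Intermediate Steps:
y(P, Y) = P*(P + Y)
F = 37282 (F = -3 + 37285 = 37282)
O = 84 (O = -6*(-6 - 8) = -6*(-14) = 84)
√(-105*(T(-1) + O) + F) = √(-105*(6 + 84) + 37282) = √(-105*90 + 37282) = √(-9450 + 37282) = √27832 = 14*√142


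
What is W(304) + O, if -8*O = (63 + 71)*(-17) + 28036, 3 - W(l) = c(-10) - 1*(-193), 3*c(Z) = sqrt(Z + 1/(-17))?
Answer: -13639/4 - I*sqrt(323)/17 ≈ -3409.8 - 1.0572*I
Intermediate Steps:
c(Z) = sqrt(-1/17 + Z)/3 (c(Z) = sqrt(Z + 1/(-17))/3 = sqrt(Z - 1/17)/3 = sqrt(-1/17 + Z)/3)
W(l) = -190 - I*sqrt(323)/17 (W(l) = 3 - (sqrt(-17 + 289*(-10))/51 - 1*(-193)) = 3 - (sqrt(-17 - 2890)/51 + 193) = 3 - (sqrt(-2907)/51 + 193) = 3 - ((3*I*sqrt(323))/51 + 193) = 3 - (I*sqrt(323)/17 + 193) = 3 - (193 + I*sqrt(323)/17) = 3 + (-193 - I*sqrt(323)/17) = -190 - I*sqrt(323)/17)
O = -12879/4 (O = -((63 + 71)*(-17) + 28036)/8 = -(134*(-17) + 28036)/8 = -(-2278 + 28036)/8 = -1/8*25758 = -12879/4 ≈ -3219.8)
W(304) + O = (-190 - I*sqrt(323)/17) - 12879/4 = -13639/4 - I*sqrt(323)/17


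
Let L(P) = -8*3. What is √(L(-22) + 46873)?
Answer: √46849 ≈ 216.45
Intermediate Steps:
L(P) = -24
√(L(-22) + 46873) = √(-24 + 46873) = √46849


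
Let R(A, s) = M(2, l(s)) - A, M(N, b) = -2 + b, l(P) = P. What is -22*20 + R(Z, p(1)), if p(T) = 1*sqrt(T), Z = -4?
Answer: -437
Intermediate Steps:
p(T) = sqrt(T)
R(A, s) = -2 + s - A (R(A, s) = (-2 + s) - A = -2 + s - A)
-22*20 + R(Z, p(1)) = -22*20 + (-2 + sqrt(1) - 1*(-4)) = -440 + (-2 + 1 + 4) = -440 + 3 = -437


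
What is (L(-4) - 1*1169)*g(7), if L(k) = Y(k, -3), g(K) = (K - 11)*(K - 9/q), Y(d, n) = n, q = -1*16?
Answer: 35453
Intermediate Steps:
q = -16
g(K) = (-11 + K)*(9/16 + K) (g(K) = (K - 11)*(K - 9/(-16)) = (-11 + K)*(K - 9*(-1/16)) = (-11 + K)*(K + 9/16) = (-11 + K)*(9/16 + K))
L(k) = -3
(L(-4) - 1*1169)*g(7) = (-3 - 1*1169)*(-99/16 + 7² - 167/16*7) = (-3 - 1169)*(-99/16 + 49 - 1169/16) = -1172*(-121/4) = 35453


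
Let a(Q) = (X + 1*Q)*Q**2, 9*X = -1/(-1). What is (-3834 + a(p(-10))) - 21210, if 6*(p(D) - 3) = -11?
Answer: -16227385/648 ≈ -25042.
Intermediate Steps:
p(D) = 7/6 (p(D) = 3 + (1/6)*(-11) = 3 - 11/6 = 7/6)
X = 1/9 (X = (-1/(-1))/9 = (-1*(-1))/9 = (1/9)*1 = 1/9 ≈ 0.11111)
a(Q) = Q**2*(1/9 + Q) (a(Q) = (1/9 + 1*Q)*Q**2 = (1/9 + Q)*Q**2 = Q**2*(1/9 + Q))
(-3834 + a(p(-10))) - 21210 = (-3834 + (7/6)**2*(1/9 + 7/6)) - 21210 = (-3834 + (49/36)*(23/18)) - 21210 = (-3834 + 1127/648) - 21210 = -2483305/648 - 21210 = -16227385/648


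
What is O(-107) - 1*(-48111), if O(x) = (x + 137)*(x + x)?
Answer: 41691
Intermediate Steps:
O(x) = 2*x*(137 + x) (O(x) = (137 + x)*(2*x) = 2*x*(137 + x))
O(-107) - 1*(-48111) = 2*(-107)*(137 - 107) - 1*(-48111) = 2*(-107)*30 + 48111 = -6420 + 48111 = 41691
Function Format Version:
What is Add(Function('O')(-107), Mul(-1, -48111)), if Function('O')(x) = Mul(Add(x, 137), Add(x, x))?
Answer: 41691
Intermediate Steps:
Function('O')(x) = Mul(2, x, Add(137, x)) (Function('O')(x) = Mul(Add(137, x), Mul(2, x)) = Mul(2, x, Add(137, x)))
Add(Function('O')(-107), Mul(-1, -48111)) = Add(Mul(2, -107, Add(137, -107)), Mul(-1, -48111)) = Add(Mul(2, -107, 30), 48111) = Add(-6420, 48111) = 41691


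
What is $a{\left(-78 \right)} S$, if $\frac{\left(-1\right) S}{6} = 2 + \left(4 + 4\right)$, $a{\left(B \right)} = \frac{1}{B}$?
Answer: $\frac{10}{13} \approx 0.76923$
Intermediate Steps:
$S = -60$ ($S = - 6 \left(2 + \left(4 + 4\right)\right) = - 6 \left(2 + 8\right) = \left(-6\right) 10 = -60$)
$a{\left(-78 \right)} S = \frac{1}{-78} \left(-60\right) = \left(- \frac{1}{78}\right) \left(-60\right) = \frac{10}{13}$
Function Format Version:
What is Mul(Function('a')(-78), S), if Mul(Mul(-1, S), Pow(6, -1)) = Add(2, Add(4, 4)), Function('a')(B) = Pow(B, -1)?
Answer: Rational(10, 13) ≈ 0.76923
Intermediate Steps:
S = -60 (S = Mul(-6, Add(2, Add(4, 4))) = Mul(-6, Add(2, 8)) = Mul(-6, 10) = -60)
Mul(Function('a')(-78), S) = Mul(Pow(-78, -1), -60) = Mul(Rational(-1, 78), -60) = Rational(10, 13)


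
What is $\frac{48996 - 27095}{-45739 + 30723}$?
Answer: $- \frac{21901}{15016} \approx -1.4585$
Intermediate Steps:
$\frac{48996 - 27095}{-45739 + 30723} = \frac{48996 - 27095}{-15016} = \left(48996 - 27095\right) \left(- \frac{1}{15016}\right) = 21901 \left(- \frac{1}{15016}\right) = - \frac{21901}{15016}$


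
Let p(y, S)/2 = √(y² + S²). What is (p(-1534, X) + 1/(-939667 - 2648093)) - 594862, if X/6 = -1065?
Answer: -2134222089121/3587760 + 4*√10796314 ≈ -5.8172e+5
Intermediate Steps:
X = -6390 (X = 6*(-1065) = -6390)
p(y, S) = 2*√(S² + y²) (p(y, S) = 2*√(y² + S²) = 2*√(S² + y²))
(p(-1534, X) + 1/(-939667 - 2648093)) - 594862 = (2*√((-6390)² + (-1534)²) + 1/(-939667 - 2648093)) - 594862 = (2*√(40832100 + 2353156) + 1/(-3587760)) - 594862 = (2*√43185256 - 1/3587760) - 594862 = (2*(2*√10796314) - 1/3587760) - 594862 = (4*√10796314 - 1/3587760) - 594862 = (-1/3587760 + 4*√10796314) - 594862 = -2134222089121/3587760 + 4*√10796314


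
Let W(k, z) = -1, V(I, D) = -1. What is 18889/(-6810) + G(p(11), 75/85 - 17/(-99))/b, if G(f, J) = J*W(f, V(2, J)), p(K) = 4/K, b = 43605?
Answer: -18482975801/6663559122 ≈ -2.7737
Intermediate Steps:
G(f, J) = -J (G(f, J) = J*(-1) = -J)
18889/(-6810) + G(p(11), 75/85 - 17/(-99))/b = 18889/(-6810) - (75/85 - 17/(-99))/43605 = 18889*(-1/6810) - (75*(1/85) - 17*(-1/99))*(1/43605) = -18889/6810 - (15/17 + 17/99)*(1/43605) = -18889/6810 - 1*1774/1683*(1/43605) = -18889/6810 - 1774/1683*1/43605 = -18889/6810 - 1774/73387215 = -18482975801/6663559122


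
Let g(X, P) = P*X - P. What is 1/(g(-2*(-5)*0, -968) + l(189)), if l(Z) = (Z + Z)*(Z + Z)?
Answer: 1/143852 ≈ 6.9516e-6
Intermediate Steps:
g(X, P) = -P + P*X
l(Z) = 4*Z² (l(Z) = (2*Z)*(2*Z) = 4*Z²)
1/(g(-2*(-5)*0, -968) + l(189)) = 1/(-968*(-1 - 2*(-5)*0) + 4*189²) = 1/(-968*(-1 + 10*0) + 4*35721) = 1/(-968*(-1 + 0) + 142884) = 1/(-968*(-1) + 142884) = 1/(968 + 142884) = 1/143852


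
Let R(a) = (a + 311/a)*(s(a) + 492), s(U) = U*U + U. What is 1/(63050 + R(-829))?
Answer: -829/472229950558 ≈ -1.7555e-9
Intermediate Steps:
s(U) = U + U**2 (s(U) = U**2 + U = U + U**2)
R(a) = (492 + a*(1 + a))*(a + 311/a) (R(a) = (a + 311/a)*(a*(1 + a) + 492) = (a + 311/a)*(492 + a*(1 + a)) = (492 + a*(1 + a))*(a + 311/a))
1/(63050 + R(-829)) = 1/(63050 + (311 + (-829)**2 + (-829)**3 + 803*(-829) + 153012/(-829))) = 1/(63050 + (311 + 687241 - 569722789 - 665687 + 153012*(-1/829))) = 1/(63050 + (311 + 687241 - 569722789 - 665687 - 153012/829)) = 1/(63050 - 472282219008/829) = 1/(-472229950558/829) = -829/472229950558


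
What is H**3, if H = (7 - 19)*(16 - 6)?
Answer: -1728000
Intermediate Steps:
H = -120 (H = -12*10 = -120)
H**3 = (-120)**3 = -1728000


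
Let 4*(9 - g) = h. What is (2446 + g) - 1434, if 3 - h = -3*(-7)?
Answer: 2051/2 ≈ 1025.5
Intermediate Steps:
h = -18 (h = 3 - (-3)*(-7) = 3 - 1*21 = 3 - 21 = -18)
g = 27/2 (g = 9 - ¼*(-18) = 9 + 9/2 = 27/2 ≈ 13.500)
(2446 + g) - 1434 = (2446 + 27/2) - 1434 = 4919/2 - 1434 = 2051/2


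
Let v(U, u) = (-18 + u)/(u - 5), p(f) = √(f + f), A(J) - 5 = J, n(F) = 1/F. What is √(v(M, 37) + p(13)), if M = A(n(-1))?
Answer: √(38 + 64*√26)/8 ≈ 2.3860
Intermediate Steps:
A(J) = 5 + J
M = 4 (M = 5 + 1/(-1) = 5 - 1 = 4)
p(f) = √2*√f (p(f) = √(2*f) = √2*√f)
v(U, u) = (-18 + u)/(-5 + u)
√(v(M, 37) + p(13)) = √((-18 + 37)/(-5 + 37) + √2*√13) = √(19/32 + √26)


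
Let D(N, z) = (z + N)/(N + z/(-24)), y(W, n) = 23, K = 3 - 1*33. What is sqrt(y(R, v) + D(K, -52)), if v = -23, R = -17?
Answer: sqrt(723611)/167 ≈ 5.0937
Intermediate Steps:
K = -30 (K = 3 - 33 = -30)
D(N, z) = (N + z)/(N - z/24) (D(N, z) = (N + z)/(N + z*(-1/24)) = (N + z)/(N - z/24))
sqrt(y(R, v) + D(K, -52)) = sqrt(23 + 24*(-30 - 52)/(-1*(-52) + 24*(-30))) = sqrt(23 + 24*(-82)/(52 - 720)) = sqrt(23 + 24*(-82)/(-668)) = sqrt(23 + 24*(-1/668)*(-82)) = sqrt(23 + 492/167) = sqrt(4333/167) = sqrt(723611)/167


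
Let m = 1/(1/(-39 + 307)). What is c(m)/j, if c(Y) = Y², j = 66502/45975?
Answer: 1651054200/33251 ≈ 49654.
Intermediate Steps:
j = 66502/45975 (j = 66502*(1/45975) = 66502/45975 ≈ 1.4465)
m = 268 (m = 1/(1/268) = 268)
c(m)/j = 268²/(66502/45975) = 71824*(45975/66502) = 1651054200/33251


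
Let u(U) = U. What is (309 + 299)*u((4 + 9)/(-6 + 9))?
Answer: 7904/3 ≈ 2634.7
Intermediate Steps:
(309 + 299)*u((4 + 9)/(-6 + 9)) = (309 + 299)*((4 + 9)/(-6 + 9)) = 608*(13/3) = 7904/3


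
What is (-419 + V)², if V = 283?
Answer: 18496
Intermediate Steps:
(-419 + V)² = (-419 + 283)² = (-136)² = 18496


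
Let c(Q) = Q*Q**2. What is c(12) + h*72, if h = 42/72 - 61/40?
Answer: 8301/5 ≈ 1660.2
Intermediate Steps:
h = -113/120 (h = 42*(1/72) - 61*1/40 = 7/12 - 61/40 = -113/120 ≈ -0.94167)
c(Q) = Q**3
c(12) + h*72 = 12**3 - 113/120*72 = 1728 - 339/5 = 8301/5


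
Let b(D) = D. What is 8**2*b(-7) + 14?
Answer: -434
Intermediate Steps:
8**2*b(-7) + 14 = 8**2*(-7) + 14 = 64*(-7) + 14 = -448 + 14 = -434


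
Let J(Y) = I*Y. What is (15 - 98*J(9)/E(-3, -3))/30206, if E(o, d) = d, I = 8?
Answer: 2367/30206 ≈ 0.078362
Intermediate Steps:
J(Y) = 8*Y
(15 - 98*J(9)/E(-3, -3))/30206 = (15 - 98*8*9/(-3))/30206 = (15 - 7056*(-1)/3)*(1/30206) = (15 - 98*(-24))*(1/30206) = (15 + 2352)*(1/30206) = 2367*(1/30206) = 2367/30206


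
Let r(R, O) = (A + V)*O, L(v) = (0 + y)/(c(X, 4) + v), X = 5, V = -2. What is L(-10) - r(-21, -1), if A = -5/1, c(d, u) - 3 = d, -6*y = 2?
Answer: -41/6 ≈ -6.8333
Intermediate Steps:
y = -1/3 (y = -1/6*2 = -1/3 ≈ -0.33333)
c(d, u) = 3 + d
A = -5 (A = -5*1 = -5)
L(v) = -1/(3*(8 + v)) (L(v) = (0 - 1/3)/((3 + 5) + v) = -1/(3*(8 + v)))
r(R, O) = -7*O (r(R, O) = (-5 - 2)*O = -7*O)
L(-10) - r(-21, -1) = -1/(24 + 3*(-10)) - (-7)*(-1) = -1/(24 - 30) - 1*7 = -1/(-6) - 7 = -1*(-1/6) - 7 = 1/6 - 7 = -41/6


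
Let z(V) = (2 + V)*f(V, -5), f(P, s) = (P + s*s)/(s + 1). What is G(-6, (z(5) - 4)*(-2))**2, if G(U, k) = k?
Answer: 12769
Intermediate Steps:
f(P, s) = (P + s**2)/(1 + s)
z(V) = (2 + V)*(-25/4 - V/4) (z(V) = (2 + V)*((V + (-5)**2)/(1 - 5)) = (2 + V)*((V + 25)/(-4)) = (2 + V)*(-(25 + V)/4) = (2 + V)*(-25/4 - V/4))
G(-6, (z(5) - 4)*(-2))**2 = (((-25 - 1*5)*(2 + 5)/4 - 4)*(-2))**2 = (((1/4)*(-25 - 5)*7 - 4)*(-2))**2 = (((1/4)*(-30)*7 - 4)*(-2))**2 = ((-105/2 - 4)*(-2))**2 = (-113/2*(-2))**2 = 113**2 = 12769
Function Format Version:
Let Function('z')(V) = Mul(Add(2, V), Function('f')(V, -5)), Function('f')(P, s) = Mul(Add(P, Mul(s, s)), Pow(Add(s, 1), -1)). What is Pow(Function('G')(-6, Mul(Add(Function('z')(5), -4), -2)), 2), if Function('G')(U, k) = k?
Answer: 12769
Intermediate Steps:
Function('f')(P, s) = Mul(Pow(Add(1, s), -1), Add(P, Pow(s, 2))) (Function('f')(P, s) = Mul(Add(P, Pow(s, 2)), Pow(Add(1, s), -1)) = Mul(Pow(Add(1, s), -1), Add(P, Pow(s, 2))))
Function('z')(V) = Mul(Add(2, V), Add(Rational(-25, 4), Mul(Rational(-1, 4), V))) (Function('z')(V) = Mul(Add(2, V), Mul(Pow(Add(1, -5), -1), Add(V, Pow(-5, 2)))) = Mul(Add(2, V), Mul(Pow(-4, -1), Add(V, 25))) = Mul(Add(2, V), Mul(Rational(-1, 4), Add(25, V))) = Mul(Add(2, V), Add(Rational(-25, 4), Mul(Rational(-1, 4), V))))
Pow(Function('G')(-6, Mul(Add(Function('z')(5), -4), -2)), 2) = Pow(Mul(Add(Mul(Rational(1, 4), Add(-25, Mul(-1, 5)), Add(2, 5)), -4), -2), 2) = Pow(Mul(Add(Mul(Rational(1, 4), Add(-25, -5), 7), -4), -2), 2) = Pow(Mul(Add(Mul(Rational(1, 4), -30, 7), -4), -2), 2) = Pow(Mul(Add(Rational(-105, 2), -4), -2), 2) = Pow(Mul(Rational(-113, 2), -2), 2) = Pow(113, 2) = 12769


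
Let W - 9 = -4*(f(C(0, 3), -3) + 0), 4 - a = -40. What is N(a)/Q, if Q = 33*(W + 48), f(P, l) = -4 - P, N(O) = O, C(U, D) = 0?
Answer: 4/219 ≈ 0.018265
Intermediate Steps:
a = 44 (a = 4 - 1*(-40) = 4 + 40 = 44)
W = 25 (W = 9 - 4*((-4 - 1*0) + 0) = 9 - 4*((-4 + 0) + 0) = 9 - 4*(-4 + 0) = 9 - 4*(-4) = 9 + 16 = 25)
Q = 2409 (Q = 33*(25 + 48) = 33*73 = 2409)
N(a)/Q = 44/2409 = 44*(1/2409) = 4/219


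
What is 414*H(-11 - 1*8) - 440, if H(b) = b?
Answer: -8306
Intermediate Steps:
414*H(-11 - 1*8) - 440 = 414*(-11 - 1*8) - 440 = 414*(-11 - 8) - 440 = 414*(-19) - 440 = -7866 - 440 = -8306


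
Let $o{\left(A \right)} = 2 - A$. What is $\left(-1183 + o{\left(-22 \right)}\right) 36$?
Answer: $-41724$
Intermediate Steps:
$\left(-1183 + o{\left(-22 \right)}\right) 36 = \left(-1183 + \left(2 - -22\right)\right) 36 = \left(-1183 + \left(2 + 22\right)\right) 36 = \left(-1183 + 24\right) 36 = \left(-1159\right) 36 = -41724$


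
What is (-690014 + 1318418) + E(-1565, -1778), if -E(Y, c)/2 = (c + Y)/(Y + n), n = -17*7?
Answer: 529112825/842 ≈ 6.2840e+5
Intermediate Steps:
n = -119
E(Y, c) = -2*(Y + c)/(-119 + Y) (E(Y, c) = -2*(c + Y)/(Y - 119) = -2*(Y + c)/(-119 + Y))
(-690014 + 1318418) + E(-1565, -1778) = (-690014 + 1318418) + 2*(-1*(-1565) - 1*(-1778))/(-119 - 1565) = 628404 + 2*(1565 + 1778)/(-1684) = 628404 + 2*(-1/1684)*3343 = 628404 - 3343/842 = 529112825/842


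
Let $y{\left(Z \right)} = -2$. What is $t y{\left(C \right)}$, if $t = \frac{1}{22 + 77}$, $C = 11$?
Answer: $- \frac{2}{99} \approx -0.020202$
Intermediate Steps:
$t = \frac{1}{99} \approx 0.010101$
$t y{\left(C \right)} = \frac{1}{99} \left(-2\right) = - \frac{2}{99}$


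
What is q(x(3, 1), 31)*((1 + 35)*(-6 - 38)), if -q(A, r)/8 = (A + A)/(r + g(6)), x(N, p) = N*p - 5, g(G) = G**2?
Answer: -50688/67 ≈ -756.54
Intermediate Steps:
x(N, p) = -5 + N*p
q(A, r) = -16*A/(36 + r) (q(A, r) = -8*(A + A)/(r + 6**2) = -8*2*A/(r + 36) = -8*2*A/(36 + r) = -16*A/(36 + r))
q(x(3, 1), 31)*((1 + 35)*(-6 - 38)) = (-16*(-5 + 3*1)/(36 + 31))*((1 + 35)*(-6 - 38)) = (-16*(-5 + 3)/67)*(36*(-44)) = -16*(-2)*1/67*(-1584) = (32/67)*(-1584) = -50688/67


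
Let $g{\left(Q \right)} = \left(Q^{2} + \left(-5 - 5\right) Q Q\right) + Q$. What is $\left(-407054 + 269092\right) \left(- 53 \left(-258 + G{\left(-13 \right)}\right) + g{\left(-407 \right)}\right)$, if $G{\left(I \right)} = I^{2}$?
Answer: $205084789822$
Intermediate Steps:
$g{\left(Q \right)} = Q - 9 Q^{2}$ ($g{\left(Q \right)} = \left(Q^{2} + - 10 Q Q\right) + Q = \left(Q^{2} - 10 Q^{2}\right) + Q = - 9 Q^{2} + Q = Q - 9 Q^{2}$)
$\left(-407054 + 269092\right) \left(- 53 \left(-258 + G{\left(-13 \right)}\right) + g{\left(-407 \right)}\right) = \left(-407054 + 269092\right) \left(- 53 \left(-258 + \left(-13\right)^{2}\right) - 407 \left(1 - -3663\right)\right) = - 137962 \left(- 53 \left(-258 + 169\right) - 407 \left(1 + 3663\right)\right) = - 137962 \left(\left(-53\right) \left(-89\right) - 1491248\right) = - 137962 \left(4717 - 1491248\right) = \left(-137962\right) \left(-1486531\right) = 205084789822$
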